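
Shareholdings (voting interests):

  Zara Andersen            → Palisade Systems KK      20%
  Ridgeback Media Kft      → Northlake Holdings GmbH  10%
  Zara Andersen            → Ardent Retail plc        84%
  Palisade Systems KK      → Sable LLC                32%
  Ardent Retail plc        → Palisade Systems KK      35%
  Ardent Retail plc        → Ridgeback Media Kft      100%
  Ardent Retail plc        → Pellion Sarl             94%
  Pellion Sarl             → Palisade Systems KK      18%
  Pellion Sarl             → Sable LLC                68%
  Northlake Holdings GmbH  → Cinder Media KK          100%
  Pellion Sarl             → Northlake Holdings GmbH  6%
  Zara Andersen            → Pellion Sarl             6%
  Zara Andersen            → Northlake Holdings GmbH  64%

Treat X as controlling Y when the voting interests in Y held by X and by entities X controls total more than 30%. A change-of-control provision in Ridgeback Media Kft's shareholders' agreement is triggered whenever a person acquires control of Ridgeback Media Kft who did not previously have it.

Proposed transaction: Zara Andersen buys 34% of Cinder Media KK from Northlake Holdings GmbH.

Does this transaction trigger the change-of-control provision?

No

The purchase adds only to Zara's holdings (Northlake's stake shrinks), so Zara is the only person who could newly come to control Ridgeback.
Zara holds 84% of Ardent, so Zara controls Ardent.
Ardent holds 100% of Ridgeback, so Zara controls Ridgeback.
So Zara already controls Ridgeback before the transaction.
After the purchase, Zara holds 34% of Cinder directly, and Northlake's stake falls to 66%.
Zara controlled Ridgeback already, so this is not a new person acquiring control; every other person's position is unchanged or reduced.
No new person acquires control, so the clause is not triggered.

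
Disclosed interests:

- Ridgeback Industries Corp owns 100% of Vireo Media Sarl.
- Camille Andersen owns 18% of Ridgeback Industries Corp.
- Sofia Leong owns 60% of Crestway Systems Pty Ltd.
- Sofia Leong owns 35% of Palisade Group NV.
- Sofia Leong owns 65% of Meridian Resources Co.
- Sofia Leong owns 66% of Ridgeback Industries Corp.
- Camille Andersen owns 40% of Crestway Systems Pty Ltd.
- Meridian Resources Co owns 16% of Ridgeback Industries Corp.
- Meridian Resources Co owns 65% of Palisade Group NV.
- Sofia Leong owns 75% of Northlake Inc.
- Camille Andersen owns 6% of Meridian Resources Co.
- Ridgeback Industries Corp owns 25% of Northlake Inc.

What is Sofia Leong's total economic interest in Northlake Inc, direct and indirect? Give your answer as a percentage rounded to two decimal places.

Sofia reaches Northlake along 3 paths.
Direct stake: 75% = 75%.
Via Meridian → Ridgeback: 65% × 16% × 25% = 2.6%.
Via Ridgeback: 66% × 25% = 16.5%.
Total: 75% + 2.6% + 16.5% = 94.1%.
Rounded: 94.10%.

94.10%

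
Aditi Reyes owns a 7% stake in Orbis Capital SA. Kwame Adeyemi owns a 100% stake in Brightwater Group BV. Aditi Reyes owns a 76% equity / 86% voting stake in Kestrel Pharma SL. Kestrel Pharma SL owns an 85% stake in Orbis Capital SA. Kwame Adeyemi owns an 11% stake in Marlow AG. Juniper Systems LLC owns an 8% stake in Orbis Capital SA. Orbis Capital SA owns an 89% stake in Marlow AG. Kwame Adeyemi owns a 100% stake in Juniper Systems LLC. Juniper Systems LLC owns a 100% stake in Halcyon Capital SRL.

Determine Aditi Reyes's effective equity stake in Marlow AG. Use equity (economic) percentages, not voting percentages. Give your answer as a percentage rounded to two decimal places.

63.72%

Aditi reaches Marlow along 2 paths.
Via Kestrel → Orbis: 76% × 85% × 89% = 57.494%.
Via Orbis: 7% × 89% = 6.23%.
Total: 57.494% + 6.23% = 63.724%.
Rounded: 63.72%.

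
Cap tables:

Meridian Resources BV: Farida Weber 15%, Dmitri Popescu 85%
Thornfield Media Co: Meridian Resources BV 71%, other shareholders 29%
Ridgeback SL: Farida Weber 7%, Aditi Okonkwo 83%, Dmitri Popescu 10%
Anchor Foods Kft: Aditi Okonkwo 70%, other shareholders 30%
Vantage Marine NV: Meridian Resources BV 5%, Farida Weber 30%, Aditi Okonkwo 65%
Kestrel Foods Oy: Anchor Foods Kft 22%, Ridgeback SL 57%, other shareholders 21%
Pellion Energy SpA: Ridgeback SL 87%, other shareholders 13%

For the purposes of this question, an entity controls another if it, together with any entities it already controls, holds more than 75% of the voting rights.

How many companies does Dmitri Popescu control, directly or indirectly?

Dmitri holds 85% of Meridian, so Dmitri controls Meridian.
No other company's threshold is met.
Dmitri controls 1 company.

1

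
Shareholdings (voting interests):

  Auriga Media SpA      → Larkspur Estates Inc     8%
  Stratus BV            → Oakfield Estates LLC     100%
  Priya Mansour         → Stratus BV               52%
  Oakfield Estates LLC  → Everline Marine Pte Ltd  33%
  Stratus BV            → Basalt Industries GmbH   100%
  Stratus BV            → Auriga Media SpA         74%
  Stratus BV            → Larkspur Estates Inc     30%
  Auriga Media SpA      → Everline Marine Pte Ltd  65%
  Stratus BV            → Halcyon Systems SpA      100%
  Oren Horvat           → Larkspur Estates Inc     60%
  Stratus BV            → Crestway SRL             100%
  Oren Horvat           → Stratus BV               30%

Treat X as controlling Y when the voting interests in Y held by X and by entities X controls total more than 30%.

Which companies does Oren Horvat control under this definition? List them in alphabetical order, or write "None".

Oren holds 60% of Larkspur, so Oren controls Larkspur.
No other company's threshold is met.

Larkspur Estates Inc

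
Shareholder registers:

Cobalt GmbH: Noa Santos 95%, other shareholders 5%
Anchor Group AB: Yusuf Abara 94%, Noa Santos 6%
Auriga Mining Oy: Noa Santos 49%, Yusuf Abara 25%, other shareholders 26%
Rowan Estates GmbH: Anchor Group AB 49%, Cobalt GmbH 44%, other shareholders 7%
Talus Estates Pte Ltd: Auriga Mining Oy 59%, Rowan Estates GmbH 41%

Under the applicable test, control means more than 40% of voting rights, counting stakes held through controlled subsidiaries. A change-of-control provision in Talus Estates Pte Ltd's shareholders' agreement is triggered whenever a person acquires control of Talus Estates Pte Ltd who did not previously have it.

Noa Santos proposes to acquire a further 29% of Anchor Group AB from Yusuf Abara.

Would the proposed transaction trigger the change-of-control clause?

The purchase adds only to Noa's holdings (Yusuf's stake shrinks), so Noa is the only person who could newly come to control Talus.
Noa holds 49% of Auriga, so Noa controls Auriga.
Noa holds 95% of Cobalt, so Noa controls Cobalt.
Cobalt holds 44% of Rowan, so Noa controls Rowan.
Auriga and Rowan together hold 59% + 41% = 100% of Talus, so Noa controls Talus.
So Noa already controls Talus before the transaction.
After the purchase, Noa's direct stake in Anchor rises to 6% + 29% = 35%, and Yusuf's stake falls to 65%.
Noa controlled Talus already, so this is not a new person acquiring control; every other person's position is unchanged or reduced.
No new person acquires control, so the clause is not triggered.

No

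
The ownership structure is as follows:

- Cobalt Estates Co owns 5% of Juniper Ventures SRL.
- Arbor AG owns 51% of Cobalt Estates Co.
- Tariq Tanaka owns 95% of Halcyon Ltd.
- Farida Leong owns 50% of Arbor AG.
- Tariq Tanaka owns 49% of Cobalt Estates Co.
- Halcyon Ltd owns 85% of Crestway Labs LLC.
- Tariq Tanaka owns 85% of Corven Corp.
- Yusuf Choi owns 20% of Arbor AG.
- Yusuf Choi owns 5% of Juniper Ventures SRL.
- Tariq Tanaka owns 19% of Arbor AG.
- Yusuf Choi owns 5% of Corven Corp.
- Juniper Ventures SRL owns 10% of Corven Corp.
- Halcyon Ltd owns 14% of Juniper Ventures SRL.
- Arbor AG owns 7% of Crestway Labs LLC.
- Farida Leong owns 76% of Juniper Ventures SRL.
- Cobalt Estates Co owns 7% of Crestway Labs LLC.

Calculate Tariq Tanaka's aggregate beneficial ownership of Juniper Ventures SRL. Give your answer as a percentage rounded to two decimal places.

16.23%

Tariq reaches Juniper along 3 paths.
Via Halcyon: 95% × 14% = 13.3%.
Via Arbor → Cobalt: 19% × 51% × 5% = 0.4845%.
Via Cobalt: 49% × 5% = 2.45%.
Total: 13.3% + 0.4845% + 2.45% = 16.2345%.
Rounded: 16.23%.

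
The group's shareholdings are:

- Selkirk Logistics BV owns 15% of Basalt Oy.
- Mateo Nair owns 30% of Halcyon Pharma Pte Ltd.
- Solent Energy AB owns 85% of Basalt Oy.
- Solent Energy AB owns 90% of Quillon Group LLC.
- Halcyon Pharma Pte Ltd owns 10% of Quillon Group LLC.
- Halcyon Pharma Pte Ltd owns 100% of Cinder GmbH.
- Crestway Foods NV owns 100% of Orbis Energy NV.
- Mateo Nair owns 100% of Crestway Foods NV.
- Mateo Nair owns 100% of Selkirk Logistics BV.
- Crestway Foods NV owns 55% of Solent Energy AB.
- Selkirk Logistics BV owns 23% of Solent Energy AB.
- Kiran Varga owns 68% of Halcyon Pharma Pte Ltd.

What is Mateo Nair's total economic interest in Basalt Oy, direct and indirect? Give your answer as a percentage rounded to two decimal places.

Mateo reaches Basalt along 3 paths.
Via Crestway → Solent: 100% × 55% × 85% = 46.75%.
Via Selkirk → Solent: 100% × 23% × 85% = 19.55%.
Via Selkirk: 100% × 15% = 15%.
Total: 46.75% + 19.55% + 15% = 81.3%.
Rounded: 81.30%.

81.30%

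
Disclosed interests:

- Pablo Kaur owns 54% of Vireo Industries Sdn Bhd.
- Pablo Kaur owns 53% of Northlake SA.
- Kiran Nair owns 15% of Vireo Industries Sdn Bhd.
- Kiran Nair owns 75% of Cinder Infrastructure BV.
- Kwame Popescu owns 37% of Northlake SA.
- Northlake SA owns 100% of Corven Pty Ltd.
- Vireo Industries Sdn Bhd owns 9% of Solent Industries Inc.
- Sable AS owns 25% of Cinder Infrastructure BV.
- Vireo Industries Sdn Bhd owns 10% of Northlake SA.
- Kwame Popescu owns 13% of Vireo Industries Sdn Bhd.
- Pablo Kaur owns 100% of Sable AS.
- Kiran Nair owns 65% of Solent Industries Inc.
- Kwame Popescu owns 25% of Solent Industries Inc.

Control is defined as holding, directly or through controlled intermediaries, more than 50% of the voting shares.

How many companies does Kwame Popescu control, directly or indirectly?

0

Kwame's largest direct stake is 37% in Northlake, which does not meet the threshold.
Kwame controls 0 companies.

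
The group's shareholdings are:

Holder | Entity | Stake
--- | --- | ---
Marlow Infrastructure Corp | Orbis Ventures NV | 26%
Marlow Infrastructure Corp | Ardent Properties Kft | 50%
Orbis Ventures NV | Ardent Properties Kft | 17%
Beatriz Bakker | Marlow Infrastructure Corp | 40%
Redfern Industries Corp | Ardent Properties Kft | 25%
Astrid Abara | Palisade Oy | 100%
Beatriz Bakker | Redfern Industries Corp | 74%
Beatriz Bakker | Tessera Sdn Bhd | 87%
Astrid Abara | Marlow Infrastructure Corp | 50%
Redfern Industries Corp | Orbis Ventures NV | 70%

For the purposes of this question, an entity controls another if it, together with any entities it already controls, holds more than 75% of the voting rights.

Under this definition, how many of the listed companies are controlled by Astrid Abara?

Astrid holds 100% of Palisade, so Astrid controls Palisade.
No other company's threshold is met.
Astrid controls 1 company.

1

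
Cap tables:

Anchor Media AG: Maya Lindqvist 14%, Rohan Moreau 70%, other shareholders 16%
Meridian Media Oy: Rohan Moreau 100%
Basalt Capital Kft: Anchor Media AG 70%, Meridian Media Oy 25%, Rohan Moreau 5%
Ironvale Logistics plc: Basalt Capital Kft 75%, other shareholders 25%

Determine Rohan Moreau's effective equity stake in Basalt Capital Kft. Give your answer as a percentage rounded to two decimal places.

Rohan reaches Basalt along 3 paths.
Via Anchor: 70% × 70% = 49%.
Via Meridian: 100% × 25% = 25%.
Direct stake: 5% = 5%.
Total: 49% + 25% + 5% = 79%.
Rounded: 79.00%.

79.00%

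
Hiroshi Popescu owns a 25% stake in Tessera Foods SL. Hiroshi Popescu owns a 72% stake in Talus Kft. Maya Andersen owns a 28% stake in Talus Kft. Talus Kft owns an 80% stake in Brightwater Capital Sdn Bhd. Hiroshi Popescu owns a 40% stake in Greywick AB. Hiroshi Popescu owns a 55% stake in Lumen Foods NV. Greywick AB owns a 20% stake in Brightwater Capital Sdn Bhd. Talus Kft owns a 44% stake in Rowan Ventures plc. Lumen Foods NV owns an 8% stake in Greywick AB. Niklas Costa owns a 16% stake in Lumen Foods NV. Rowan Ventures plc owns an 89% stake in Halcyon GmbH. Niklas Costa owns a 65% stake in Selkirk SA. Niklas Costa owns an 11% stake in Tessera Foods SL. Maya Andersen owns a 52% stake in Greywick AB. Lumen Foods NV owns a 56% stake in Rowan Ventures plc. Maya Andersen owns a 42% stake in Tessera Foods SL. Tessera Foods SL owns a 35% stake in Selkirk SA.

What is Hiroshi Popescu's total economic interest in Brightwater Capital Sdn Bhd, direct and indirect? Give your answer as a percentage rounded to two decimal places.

66.48%

Hiroshi reaches Brightwater along 3 paths.
Via Talus: 72% × 80% = 57.6%.
Via Lumen → Greywick: 55% × 8% × 20% = 0.88%.
Via Greywick: 40% × 20% = 8%.
Total: 57.6% + 0.88% + 8% = 66.48%.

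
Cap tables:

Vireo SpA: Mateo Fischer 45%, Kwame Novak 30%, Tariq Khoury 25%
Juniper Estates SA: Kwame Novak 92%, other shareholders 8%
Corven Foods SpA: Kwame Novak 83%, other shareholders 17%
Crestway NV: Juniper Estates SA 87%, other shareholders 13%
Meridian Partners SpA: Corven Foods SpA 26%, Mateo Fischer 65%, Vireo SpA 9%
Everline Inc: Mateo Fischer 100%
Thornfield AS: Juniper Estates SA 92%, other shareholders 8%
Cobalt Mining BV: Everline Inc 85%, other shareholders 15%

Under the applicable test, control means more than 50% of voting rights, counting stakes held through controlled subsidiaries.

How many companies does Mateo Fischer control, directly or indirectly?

3

Mateo holds 65% of Meridian, so Mateo controls Meridian.
Mateo holds 100% of Everline, so Mateo controls Everline.
Everline holds 85% of Cobalt, so Mateo controls Cobalt.
No other company's threshold is met.
Mateo controls 3 companies.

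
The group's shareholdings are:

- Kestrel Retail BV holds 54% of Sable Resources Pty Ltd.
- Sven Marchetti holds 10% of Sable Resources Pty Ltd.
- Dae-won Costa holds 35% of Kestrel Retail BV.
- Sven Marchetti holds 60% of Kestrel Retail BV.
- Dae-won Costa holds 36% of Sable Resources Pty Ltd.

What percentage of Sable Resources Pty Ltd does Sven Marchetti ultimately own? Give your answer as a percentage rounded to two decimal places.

Sven reaches Sable along 2 paths.
Direct stake: 10% = 10%.
Via Kestrel: 60% × 54% = 32.4%.
Total: 10% + 32.4% = 42.4%.
Rounded: 42.40%.

42.40%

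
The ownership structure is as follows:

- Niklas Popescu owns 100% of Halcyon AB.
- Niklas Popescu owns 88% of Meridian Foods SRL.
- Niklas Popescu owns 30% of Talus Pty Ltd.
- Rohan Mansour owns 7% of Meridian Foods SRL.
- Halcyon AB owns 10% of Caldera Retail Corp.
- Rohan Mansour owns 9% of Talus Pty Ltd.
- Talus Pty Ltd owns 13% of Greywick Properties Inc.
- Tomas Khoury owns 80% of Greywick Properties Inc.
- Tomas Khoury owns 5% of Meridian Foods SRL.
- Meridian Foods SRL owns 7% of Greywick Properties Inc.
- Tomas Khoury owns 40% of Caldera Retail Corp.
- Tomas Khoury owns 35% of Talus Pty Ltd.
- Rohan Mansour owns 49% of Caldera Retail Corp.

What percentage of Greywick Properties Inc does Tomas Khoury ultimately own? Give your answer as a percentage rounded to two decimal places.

Tomas reaches Greywick along 3 paths.
Direct stake: 80% = 80%.
Via Talus: 35% × 13% = 4.55%.
Via Meridian: 5% × 7% = 0.35%.
Total: 80% + 4.55% + 0.35% = 84.9%.
Rounded: 84.90%.

84.90%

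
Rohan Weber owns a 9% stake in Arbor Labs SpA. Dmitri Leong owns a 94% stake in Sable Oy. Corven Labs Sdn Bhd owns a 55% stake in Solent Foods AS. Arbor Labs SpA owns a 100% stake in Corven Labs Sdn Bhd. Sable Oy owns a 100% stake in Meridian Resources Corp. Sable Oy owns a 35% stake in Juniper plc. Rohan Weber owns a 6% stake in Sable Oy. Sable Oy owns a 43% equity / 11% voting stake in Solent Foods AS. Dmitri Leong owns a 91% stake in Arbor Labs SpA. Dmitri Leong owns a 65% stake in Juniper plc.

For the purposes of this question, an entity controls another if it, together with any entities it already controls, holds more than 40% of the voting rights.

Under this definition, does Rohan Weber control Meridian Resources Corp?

Rohan's largest direct stake is 9% in Arbor, which does not meet the threshold, so Rohan controls no company.
Neither Rohan nor any entity Rohan controls holds any voting interest in Meridian.
So Rohan does not control Meridian.

No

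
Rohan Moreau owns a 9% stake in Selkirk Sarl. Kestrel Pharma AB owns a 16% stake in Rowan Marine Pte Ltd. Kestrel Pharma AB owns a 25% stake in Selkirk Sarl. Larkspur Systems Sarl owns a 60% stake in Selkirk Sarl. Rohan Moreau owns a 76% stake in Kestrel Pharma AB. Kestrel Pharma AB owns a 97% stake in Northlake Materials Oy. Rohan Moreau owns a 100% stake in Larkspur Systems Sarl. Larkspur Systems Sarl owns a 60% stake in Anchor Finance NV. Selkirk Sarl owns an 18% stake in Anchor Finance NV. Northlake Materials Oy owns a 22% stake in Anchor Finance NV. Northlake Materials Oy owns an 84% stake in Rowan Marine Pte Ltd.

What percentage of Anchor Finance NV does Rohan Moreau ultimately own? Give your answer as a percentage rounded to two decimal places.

Rohan reaches Anchor along 5 paths.
Via Larkspur: 100% × 60% = 60%.
Via Kestrel → Northlake: 76% × 97% × 22% = 16.2184%.
Via Kestrel → Selkirk: 76% × 25% × 18% = 3.42%.
Via Larkspur → Selkirk: 100% × 60% × 18% = 10.8%.
Via Selkirk: 9% × 18% = 1.62%.
Total: 60% + 16.2184% + 3.42% + 10.8% + 1.62% = 92.0584%.
Rounded: 92.06%.

92.06%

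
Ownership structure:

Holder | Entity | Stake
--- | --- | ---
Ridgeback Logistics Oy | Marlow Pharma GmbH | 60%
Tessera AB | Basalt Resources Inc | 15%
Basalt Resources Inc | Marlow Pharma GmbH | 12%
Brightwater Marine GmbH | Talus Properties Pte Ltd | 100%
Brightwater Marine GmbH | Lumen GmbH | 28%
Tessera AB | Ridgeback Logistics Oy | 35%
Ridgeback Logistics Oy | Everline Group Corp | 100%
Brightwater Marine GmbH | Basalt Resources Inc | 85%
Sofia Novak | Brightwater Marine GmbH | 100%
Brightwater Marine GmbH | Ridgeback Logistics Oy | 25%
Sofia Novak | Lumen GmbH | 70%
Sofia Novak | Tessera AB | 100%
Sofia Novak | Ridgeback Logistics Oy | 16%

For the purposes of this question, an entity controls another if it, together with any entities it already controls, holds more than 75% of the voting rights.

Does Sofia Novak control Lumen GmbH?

Yes

Sofia holds 100% of Brightwater, so Sofia controls Brightwater.
Sofia and Brightwater together hold 70% + 28% = 98% of Lumen, so Sofia controls Lumen.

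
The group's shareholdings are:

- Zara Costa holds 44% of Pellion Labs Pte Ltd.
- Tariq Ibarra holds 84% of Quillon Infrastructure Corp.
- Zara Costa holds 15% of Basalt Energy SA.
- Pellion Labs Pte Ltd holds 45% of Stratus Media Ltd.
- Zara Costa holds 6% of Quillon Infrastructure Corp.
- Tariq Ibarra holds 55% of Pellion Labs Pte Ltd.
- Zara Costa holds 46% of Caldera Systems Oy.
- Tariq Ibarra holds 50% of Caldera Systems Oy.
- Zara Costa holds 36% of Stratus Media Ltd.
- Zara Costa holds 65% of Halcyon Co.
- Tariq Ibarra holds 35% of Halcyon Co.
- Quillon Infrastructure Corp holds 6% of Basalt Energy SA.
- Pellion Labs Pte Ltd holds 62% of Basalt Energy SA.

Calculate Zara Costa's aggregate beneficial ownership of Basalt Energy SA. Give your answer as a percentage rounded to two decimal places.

Zara reaches Basalt along 3 paths.
Direct stake: 15% = 15%.
Via Quillon: 6% × 6% = 0.36%.
Via Pellion: 44% × 62% = 27.28%.
Total: 15% + 0.36% + 27.28% = 42.64%.

42.64%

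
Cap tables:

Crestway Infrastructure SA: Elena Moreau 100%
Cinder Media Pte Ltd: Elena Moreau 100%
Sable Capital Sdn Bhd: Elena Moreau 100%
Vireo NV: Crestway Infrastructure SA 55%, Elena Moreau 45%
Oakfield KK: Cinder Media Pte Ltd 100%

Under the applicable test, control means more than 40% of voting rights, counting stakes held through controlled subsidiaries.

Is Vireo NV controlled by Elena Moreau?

Yes

Elena holds 100% of Crestway, so Elena controls Crestway.
Crestway and Elena together hold 55% + 45% = 100% of Vireo, so Elena controls Vireo.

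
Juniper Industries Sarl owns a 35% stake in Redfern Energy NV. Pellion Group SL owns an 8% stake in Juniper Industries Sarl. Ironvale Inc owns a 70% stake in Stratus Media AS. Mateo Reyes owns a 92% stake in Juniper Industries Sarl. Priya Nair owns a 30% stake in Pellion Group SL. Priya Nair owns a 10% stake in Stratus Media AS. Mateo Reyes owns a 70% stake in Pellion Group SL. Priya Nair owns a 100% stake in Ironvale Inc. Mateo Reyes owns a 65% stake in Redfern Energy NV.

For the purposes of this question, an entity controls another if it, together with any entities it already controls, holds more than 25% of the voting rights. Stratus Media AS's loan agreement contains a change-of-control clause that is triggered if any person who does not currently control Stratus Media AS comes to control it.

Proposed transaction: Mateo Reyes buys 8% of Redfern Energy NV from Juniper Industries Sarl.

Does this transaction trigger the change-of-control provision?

The purchase adds only to Mateo's holdings (Juniper's stake shrinks), so Mateo is the only person who could newly come to control Stratus.
Mateo holds 70% of Pellion, so Mateo controls Pellion.
Pellion and Mateo together hold 8% + 92% = 100% of Juniper, so Mateo controls Juniper.
Juniper and Mateo together hold 35% + 65% = 100% of Redfern, so Mateo controls Redfern.
Neither Mateo nor any entity Mateo controls holds any voting interest in Stratus.
So before the transaction, Mateo does not control Stratus.
After the purchase, Mateo's direct stake in Redfern rises to 65% + 8% = 73%, and Juniper's stake falls to 27%.
Juniper and Mateo together hold 27% + 73% = 100% of Redfern, so Mateo controls Redfern.
After the transaction, neither Mateo nor any entity Mateo controls holds a voting interest in Stratus, so Mateo still does not control it.
No new person acquires control, so the clause is not triggered.

No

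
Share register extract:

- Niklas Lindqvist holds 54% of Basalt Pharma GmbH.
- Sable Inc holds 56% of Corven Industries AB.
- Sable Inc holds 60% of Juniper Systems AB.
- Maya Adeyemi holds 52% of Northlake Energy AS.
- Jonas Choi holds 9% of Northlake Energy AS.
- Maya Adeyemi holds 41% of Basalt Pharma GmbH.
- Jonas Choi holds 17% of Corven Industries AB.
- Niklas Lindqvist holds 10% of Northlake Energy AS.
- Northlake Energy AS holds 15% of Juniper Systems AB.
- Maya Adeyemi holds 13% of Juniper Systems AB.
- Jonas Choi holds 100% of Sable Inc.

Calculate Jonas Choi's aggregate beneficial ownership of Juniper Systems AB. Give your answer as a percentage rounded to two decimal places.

Jonas reaches Juniper along 2 paths.
Via Sable: 100% × 60% = 60%.
Via Northlake: 9% × 15% = 1.35%.
Total: 60% + 1.35% = 61.35%.

61.35%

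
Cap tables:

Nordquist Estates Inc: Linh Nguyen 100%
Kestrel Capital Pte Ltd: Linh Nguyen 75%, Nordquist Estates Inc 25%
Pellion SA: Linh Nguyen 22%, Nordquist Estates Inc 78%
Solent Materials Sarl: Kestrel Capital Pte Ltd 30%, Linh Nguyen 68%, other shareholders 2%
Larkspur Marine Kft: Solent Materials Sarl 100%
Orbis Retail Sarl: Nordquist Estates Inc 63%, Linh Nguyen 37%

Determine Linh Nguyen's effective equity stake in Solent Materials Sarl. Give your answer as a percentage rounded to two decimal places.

Linh reaches Solent along 3 paths.
Via Kestrel: 75% × 30% = 22.5%.
Via Nordquist → Kestrel: 100% × 25% × 30% = 7.5%.
Direct stake: 68% = 68%.
Total: 22.5% + 7.5% + 68% = 98%.
Rounded: 98.00%.

98.00%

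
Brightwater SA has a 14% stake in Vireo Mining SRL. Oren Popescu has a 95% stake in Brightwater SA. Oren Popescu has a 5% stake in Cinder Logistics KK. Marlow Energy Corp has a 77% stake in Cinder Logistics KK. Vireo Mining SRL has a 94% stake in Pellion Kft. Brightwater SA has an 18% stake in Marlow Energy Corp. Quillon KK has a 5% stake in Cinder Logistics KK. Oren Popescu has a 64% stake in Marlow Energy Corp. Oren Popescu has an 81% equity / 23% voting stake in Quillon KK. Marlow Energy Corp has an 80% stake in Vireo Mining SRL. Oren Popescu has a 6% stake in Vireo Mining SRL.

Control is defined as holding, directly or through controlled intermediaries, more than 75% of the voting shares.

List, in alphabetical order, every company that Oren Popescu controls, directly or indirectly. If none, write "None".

Oren holds 95% of Brightwater, so Oren controls Brightwater.
Oren and Brightwater together hold 64% + 18% = 82% of Marlow, so Oren controls Marlow.
Marlow and Brightwater and Oren together hold 80% + 14% + 6% = 100% of Vireo, so Oren controls Vireo.
Marlow and Oren together hold 77% + 5% = 82% of Cinder, so Oren controls Cinder.
Vireo holds 94% of Pellion, so Oren controls Pellion.
No other company's threshold is met.

Brightwater SA, Cinder Logistics KK, Marlow Energy Corp, Pellion Kft, Vireo Mining SRL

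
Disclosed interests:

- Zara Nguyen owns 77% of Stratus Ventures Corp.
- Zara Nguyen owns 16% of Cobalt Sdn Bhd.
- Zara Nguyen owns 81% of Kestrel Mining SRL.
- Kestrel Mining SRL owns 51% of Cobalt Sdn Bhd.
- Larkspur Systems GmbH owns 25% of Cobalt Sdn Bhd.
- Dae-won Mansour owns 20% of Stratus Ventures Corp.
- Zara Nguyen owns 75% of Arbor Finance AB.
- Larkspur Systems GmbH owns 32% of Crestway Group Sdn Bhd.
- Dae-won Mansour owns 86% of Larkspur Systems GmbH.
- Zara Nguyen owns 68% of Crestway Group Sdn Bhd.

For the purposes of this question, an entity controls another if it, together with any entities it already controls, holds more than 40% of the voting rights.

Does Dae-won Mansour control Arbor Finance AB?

Dae-won holds 86% of Larkspur, so Dae-won controls Larkspur.
Neither Dae-won nor any entity Dae-won controls holds any voting interest in Arbor.
So Dae-won does not control Arbor.

No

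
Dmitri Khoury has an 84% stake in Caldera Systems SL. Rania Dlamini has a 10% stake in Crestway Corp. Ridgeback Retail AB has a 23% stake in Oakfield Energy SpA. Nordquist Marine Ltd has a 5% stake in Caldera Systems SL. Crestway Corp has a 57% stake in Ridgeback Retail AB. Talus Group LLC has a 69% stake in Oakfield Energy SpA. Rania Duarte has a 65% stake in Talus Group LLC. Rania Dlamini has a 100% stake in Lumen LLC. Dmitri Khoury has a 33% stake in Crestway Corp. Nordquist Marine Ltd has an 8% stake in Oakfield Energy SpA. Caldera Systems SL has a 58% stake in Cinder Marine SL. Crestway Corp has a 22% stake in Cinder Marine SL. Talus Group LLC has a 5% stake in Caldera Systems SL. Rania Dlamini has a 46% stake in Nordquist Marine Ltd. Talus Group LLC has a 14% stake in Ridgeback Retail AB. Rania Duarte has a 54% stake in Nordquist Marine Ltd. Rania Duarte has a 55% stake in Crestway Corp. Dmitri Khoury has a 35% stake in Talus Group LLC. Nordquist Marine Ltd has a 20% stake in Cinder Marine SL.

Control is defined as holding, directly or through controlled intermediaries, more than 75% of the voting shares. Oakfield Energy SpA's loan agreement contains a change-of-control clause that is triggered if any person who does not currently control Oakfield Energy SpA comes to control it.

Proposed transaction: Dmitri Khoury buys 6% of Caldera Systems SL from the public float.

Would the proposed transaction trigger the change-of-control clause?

No

The purchase changes only Dmitri's holdings, so Dmitri is the only person who could newly come to control Oakfield.
Dmitri holds 84% of Caldera, so Dmitri controls Caldera.
Neither Dmitri nor any entity Dmitri controls holds any voting interest in Oakfield.
So before the transaction, Dmitri does not control Oakfield.
After the purchase, Dmitri's direct stake in Caldera rises to 84% + 6% = 90%.
Dmitri holds 90% of Caldera, so Dmitri controls Caldera.
After the transaction, neither Dmitri nor any entity Dmitri controls holds a voting interest in Oakfield, so Dmitri still does not control it.
No new person acquires control, so the clause is not triggered.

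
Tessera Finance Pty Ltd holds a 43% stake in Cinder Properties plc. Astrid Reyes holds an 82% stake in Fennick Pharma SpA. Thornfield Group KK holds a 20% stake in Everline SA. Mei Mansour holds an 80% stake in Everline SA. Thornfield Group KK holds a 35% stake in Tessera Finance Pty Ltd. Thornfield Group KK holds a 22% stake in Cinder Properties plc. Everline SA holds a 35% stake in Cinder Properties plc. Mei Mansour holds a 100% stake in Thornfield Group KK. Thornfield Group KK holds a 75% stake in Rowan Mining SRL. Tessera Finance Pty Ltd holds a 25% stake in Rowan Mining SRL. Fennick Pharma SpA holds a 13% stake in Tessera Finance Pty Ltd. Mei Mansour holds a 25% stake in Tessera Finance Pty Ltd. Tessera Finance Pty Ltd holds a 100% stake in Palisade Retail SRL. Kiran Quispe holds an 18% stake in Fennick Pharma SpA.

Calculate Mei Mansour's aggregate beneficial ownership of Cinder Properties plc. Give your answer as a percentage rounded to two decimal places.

82.80%

Mei reaches Cinder along 5 paths.
Via Thornfield: 100% × 22% = 22%.
Via Tessera: 25% × 43% = 10.75%.
Via Thornfield → Tessera: 100% × 35% × 43% = 15.05%.
Via Everline: 80% × 35% = 28%.
Via Thornfield → Everline: 100% × 20% × 35% = 7%.
Total: 22% + 10.75% + 15.05% + 28% + 7% = 82.8%.
Rounded: 82.80%.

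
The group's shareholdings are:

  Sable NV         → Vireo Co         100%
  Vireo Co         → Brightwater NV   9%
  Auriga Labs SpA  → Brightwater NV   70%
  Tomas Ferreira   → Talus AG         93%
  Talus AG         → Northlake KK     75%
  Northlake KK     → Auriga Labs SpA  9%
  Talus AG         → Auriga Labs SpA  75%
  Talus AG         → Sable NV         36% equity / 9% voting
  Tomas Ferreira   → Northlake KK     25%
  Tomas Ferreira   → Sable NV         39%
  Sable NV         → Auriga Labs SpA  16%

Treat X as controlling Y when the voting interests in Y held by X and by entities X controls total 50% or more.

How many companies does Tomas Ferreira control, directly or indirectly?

Tomas holds 93% of Talus, so Tomas controls Talus.
Talus and Tomas together hold 75% + 25% = 100% of Northlake, so Tomas controls Northlake.
Northlake and Talus together hold 9% + 75% = 84% of Auriga, so Tomas controls Auriga.
Auriga holds 70% of Brightwater, so Tomas controls Brightwater.
No other company's threshold is met.
Tomas controls 4 companies.

4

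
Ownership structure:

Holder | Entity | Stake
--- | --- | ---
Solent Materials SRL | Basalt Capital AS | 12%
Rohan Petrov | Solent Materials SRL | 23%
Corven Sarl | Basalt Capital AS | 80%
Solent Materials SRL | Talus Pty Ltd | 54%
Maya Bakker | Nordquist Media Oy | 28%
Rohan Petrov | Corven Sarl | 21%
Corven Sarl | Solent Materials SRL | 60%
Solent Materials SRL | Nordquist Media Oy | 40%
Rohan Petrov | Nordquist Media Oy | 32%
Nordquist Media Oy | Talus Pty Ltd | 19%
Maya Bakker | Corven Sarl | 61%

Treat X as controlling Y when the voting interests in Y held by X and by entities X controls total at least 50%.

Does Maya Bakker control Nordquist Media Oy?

Yes

Maya holds 61% of Corven, so Maya controls Corven.
Corven holds 60% of Solent, so Maya controls Solent.
Maya and Solent together hold 28% + 40% = 68% of Nordquist, so Maya controls Nordquist.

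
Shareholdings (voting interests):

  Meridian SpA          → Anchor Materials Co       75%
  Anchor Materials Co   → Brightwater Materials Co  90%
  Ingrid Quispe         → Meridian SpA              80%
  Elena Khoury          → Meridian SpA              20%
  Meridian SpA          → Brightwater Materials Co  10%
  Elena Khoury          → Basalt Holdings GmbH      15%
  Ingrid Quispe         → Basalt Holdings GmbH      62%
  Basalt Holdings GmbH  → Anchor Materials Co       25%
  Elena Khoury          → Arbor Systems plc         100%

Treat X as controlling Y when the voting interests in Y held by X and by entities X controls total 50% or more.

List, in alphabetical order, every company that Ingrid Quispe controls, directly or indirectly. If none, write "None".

Ingrid holds 62% of Basalt, so Ingrid controls Basalt.
Ingrid holds 80% of Meridian, so Ingrid controls Meridian.
Meridian and Basalt together hold 75% + 25% = 100% of Anchor, so Ingrid controls Anchor.
Anchor and Meridian together hold 90% + 10% = 100% of Brightwater, so Ingrid controls Brightwater.
No other company's threshold is met.

Anchor Materials Co, Basalt Holdings GmbH, Brightwater Materials Co, Meridian SpA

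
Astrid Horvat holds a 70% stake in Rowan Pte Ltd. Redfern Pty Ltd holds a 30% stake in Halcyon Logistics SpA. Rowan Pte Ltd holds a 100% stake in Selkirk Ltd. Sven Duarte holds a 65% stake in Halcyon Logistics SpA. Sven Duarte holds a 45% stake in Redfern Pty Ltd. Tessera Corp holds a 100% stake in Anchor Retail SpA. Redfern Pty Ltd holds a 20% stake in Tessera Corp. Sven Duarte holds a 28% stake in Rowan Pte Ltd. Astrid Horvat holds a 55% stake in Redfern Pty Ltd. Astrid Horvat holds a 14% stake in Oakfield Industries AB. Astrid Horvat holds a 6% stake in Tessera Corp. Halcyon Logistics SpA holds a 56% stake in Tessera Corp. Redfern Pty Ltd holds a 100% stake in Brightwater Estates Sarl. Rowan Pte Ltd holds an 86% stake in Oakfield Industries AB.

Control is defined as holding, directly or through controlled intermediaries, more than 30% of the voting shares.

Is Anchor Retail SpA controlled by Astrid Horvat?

No

Astrid holds 70% of Rowan, so Astrid controls Rowan.
Astrid holds 55% of Redfern, so Astrid controls Redfern.
Redfern holds 100% of Brightwater, so Astrid controls Brightwater.
Rowan and Astrid together hold 86% + 14% = 100% of Oakfield, so Astrid controls Oakfield.
Rowan holds 100% of Selkirk, so Astrid controls Selkirk.
Neither Astrid nor any entity Astrid controls holds any voting interest in Anchor.
So Astrid does not control Anchor.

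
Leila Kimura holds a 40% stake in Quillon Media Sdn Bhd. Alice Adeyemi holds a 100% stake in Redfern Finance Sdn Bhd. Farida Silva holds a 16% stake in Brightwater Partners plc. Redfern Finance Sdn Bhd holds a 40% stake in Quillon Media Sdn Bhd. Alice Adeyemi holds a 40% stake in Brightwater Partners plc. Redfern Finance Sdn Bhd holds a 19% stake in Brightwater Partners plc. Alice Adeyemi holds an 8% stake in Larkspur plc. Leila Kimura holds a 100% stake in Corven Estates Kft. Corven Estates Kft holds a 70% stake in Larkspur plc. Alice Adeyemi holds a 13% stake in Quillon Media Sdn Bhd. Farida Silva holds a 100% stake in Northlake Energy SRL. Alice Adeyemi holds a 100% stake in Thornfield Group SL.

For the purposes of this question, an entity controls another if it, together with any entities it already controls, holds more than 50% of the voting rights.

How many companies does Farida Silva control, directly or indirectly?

1

Farida holds 100% of Northlake, so Farida controls Northlake.
No other company's threshold is met.
Farida controls 1 company.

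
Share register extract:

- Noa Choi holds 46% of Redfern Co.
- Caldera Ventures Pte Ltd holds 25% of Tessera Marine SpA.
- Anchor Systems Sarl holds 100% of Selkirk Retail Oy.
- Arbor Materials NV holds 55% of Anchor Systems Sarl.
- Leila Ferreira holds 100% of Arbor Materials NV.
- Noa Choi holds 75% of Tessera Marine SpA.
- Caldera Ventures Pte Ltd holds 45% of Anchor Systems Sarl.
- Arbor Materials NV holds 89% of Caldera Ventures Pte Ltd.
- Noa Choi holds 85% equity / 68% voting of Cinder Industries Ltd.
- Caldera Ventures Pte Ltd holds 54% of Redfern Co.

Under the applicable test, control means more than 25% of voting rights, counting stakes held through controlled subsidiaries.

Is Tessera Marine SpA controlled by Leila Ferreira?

No

Leila holds 100% of Arbor, so Leila controls Arbor.
Arbor holds 89% of Caldera, so Leila controls Caldera.
Caldera and Arbor together hold 45% + 55% = 100% of Anchor, so Leila controls Anchor.
Anchor holds 100% of Selkirk, so Leila controls Selkirk.
Caldera holds 54% of Redfern, so Leila controls Redfern.
In Tessera, Leila's side holds only 25%, not > 25%.
So Leila does not control Tessera.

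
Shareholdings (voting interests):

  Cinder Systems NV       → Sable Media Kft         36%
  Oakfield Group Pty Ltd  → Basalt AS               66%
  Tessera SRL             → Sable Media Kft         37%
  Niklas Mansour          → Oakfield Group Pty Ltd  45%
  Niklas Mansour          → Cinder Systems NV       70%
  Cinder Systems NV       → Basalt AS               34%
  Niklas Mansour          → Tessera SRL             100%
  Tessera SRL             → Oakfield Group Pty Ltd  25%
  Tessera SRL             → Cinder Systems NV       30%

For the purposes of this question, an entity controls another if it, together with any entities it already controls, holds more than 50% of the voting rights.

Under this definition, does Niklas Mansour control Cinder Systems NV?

Yes

Niklas holds 100% of Tessera, so Niklas controls Tessera.
Niklas and Tessera together hold 70% + 30% = 100% of Cinder, so Niklas controls Cinder.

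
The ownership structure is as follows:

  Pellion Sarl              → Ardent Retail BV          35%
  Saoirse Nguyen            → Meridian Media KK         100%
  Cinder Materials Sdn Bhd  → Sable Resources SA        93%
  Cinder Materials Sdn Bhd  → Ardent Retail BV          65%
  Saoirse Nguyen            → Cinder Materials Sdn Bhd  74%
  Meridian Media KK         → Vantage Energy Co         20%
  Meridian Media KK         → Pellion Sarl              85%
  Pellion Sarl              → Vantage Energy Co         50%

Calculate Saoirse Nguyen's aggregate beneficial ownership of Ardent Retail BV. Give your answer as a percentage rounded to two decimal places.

Saoirse reaches Ardent along 2 paths.
Via Meridian → Pellion: 100% × 85% × 35% = 29.75%.
Via Cinder: 74% × 65% = 48.1%.
Total: 29.75% + 48.1% = 77.85%.

77.85%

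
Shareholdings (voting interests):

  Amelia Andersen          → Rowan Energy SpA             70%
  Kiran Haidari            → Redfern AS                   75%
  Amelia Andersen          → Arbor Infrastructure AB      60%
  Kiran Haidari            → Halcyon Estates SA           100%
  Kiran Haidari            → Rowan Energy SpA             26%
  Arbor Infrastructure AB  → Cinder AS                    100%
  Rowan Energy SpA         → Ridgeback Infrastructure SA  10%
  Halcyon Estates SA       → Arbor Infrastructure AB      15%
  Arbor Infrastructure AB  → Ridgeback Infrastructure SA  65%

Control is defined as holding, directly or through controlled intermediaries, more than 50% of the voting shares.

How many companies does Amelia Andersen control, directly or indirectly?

4

Amelia holds 70% of Rowan, so Amelia controls Rowan.
Amelia holds 60% of Arbor, so Amelia controls Arbor.
Arbor holds 100% of Cinder, so Amelia controls Cinder.
Rowan and Arbor together hold 10% + 65% = 75% of Ridgeback, so Amelia controls Ridgeback.
No other company's threshold is met.
Amelia controls 4 companies.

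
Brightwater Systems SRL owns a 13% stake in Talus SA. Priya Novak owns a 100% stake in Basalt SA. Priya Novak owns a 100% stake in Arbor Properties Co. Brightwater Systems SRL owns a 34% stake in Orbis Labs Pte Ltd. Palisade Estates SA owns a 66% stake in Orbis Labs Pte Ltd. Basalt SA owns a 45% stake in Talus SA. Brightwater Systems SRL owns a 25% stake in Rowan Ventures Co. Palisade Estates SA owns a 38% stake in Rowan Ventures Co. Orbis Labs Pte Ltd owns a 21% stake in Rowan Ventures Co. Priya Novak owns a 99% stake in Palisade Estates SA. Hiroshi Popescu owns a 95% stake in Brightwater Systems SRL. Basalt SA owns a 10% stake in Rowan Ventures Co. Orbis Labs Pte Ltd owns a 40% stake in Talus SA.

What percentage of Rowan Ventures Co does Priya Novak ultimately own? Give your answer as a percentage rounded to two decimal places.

Priya reaches Rowan along 3 paths.
Via Basalt: 100% × 10% = 10%.
Via Palisade: 99% × 38% = 37.62%.
Via Palisade → Orbis: 99% × 66% × 21% = 13.7214%.
Total: 10% + 37.62% + 13.7214% = 61.3414%.
Rounded: 61.34%.

61.34%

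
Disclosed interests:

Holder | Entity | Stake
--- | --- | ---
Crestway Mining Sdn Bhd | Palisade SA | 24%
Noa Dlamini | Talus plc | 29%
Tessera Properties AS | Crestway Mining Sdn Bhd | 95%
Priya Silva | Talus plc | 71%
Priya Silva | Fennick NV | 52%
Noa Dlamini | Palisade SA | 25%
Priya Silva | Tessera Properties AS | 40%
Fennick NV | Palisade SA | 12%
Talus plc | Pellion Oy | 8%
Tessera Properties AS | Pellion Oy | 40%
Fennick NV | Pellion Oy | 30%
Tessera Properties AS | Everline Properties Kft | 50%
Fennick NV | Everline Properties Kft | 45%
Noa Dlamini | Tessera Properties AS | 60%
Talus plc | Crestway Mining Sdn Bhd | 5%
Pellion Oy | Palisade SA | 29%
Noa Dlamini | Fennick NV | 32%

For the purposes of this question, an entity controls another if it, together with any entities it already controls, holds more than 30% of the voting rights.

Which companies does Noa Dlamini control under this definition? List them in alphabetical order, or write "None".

Crestway Mining Sdn Bhd, Everline Properties Kft, Fennick NV, Palisade SA, Pellion Oy, Tessera Properties AS

Noa holds 60% of Tessera, so Noa controls Tessera.
Noa holds 32% of Fennick, so Noa controls Fennick.
Tessera and Fennick together hold 40% + 30% = 70% of Pellion, so Noa controls Pellion.
Fennick and Tessera together hold 45% + 50% = 95% of Everline, so Noa controls Everline.
Tessera holds 95% of Crestway, so Noa controls Crestway.
Pellion and Noa and Crestway and Fennick together hold 29% + 25% + 24% + 12% = 90% of Palisade, so Noa controls Palisade.
No other company's threshold is met.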